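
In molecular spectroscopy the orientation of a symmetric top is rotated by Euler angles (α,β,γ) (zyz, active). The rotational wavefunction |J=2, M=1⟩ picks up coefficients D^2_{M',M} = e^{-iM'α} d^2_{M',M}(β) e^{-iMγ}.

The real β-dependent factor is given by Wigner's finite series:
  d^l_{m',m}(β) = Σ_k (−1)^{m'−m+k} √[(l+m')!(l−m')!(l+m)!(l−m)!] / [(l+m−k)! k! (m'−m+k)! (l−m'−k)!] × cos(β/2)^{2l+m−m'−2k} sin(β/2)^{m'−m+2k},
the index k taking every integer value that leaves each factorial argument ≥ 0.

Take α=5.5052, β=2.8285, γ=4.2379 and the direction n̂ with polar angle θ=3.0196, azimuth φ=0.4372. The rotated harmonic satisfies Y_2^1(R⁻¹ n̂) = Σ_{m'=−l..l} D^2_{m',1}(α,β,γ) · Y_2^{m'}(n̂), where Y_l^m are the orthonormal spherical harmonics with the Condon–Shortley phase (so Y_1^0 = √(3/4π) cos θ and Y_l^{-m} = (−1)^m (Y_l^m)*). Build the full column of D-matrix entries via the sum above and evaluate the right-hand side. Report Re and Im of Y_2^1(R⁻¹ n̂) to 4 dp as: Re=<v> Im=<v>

Re=0.1647 Im=-0.1361

Need the full column D^2_{m',1} for m'=−2..2 at α=5.5052, β=2.8285, γ=4.2379.
cos(β/2)=0.155908, sin(β/2)=0.987772
d^2_{-2,1}: single k=3 term ⇒ +0.300516;  D = +0.265252+0.141249i
d^2_{-1,1}: k∈[2..3] ⇒ +0.071149 -0.951976 = -0.880827;  D = -0.263243-0.840571i
d^2_{0,1}: k∈[1..2] ⇒ +0.009169 -0.368055 = -0.358886;  D = +0.163969-0.319238i
d^2_{1,1}: k∈[0..1] ⇒ +0.000591 -0.071149 = -0.070558;  D = +0.067014-0.022083i
d^2_{2,1}: single k=0 term ⇒ -0.007487;  D = +0.006710+0.003321i
Y_2^{m'}(θ=3.0196,φ=0.4372) and Σ D·Y over m':
  (+0.2653+0.1412i)·(+0.0037-0.0044i)  (-0.2632-0.8406i)·(-0.0845+0.0395i)  (+0.1640-0.3192i)·(+0.6168+0.0000i)  (+0.0670-0.0221i)·(+0.0845+0.0395i)  (+0.0067+0.0033i)·(+0.0037+0.0044i)
Y_2^1(R⁻¹ n̂) = +0.164736-0.136062i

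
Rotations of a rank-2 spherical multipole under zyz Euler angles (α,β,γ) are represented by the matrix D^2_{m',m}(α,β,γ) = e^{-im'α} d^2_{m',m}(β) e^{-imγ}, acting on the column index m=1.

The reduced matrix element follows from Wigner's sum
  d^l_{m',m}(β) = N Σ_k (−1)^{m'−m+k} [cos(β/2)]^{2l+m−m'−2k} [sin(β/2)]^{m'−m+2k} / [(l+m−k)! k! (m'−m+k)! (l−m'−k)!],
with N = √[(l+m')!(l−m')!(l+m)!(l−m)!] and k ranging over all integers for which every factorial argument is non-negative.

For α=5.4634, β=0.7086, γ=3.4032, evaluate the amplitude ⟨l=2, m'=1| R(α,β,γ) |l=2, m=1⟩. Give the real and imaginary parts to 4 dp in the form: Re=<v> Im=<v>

First d^2_{1,1}(β=0.7086), then the phase factors e^{-i(1)α} and e^{-i(1)γ}:
c=cos(0.7086/2)=0.937890, s=sin(0.7086/2)=0.346934; N=√[6·1·6·1]=6.000000
Admissible k: 0..1 (factorial args all ≥0)
  k=0: (−1)^0·6.0000/(6)·0.9379^4·0.3469^0 = +0.773761
  k=1: (−1)^1·6.0000/(2)·0.9379^2·0.3469^2 = -0.317628
d^2_{1,1}(0.7086) = +0.773761 -0.317628 = +0.456133
Attach z-rotation phases: D = e^{-i(1)(5.4634)}·(+0.456133)·e^{-i(1)(3.4032)} = -0.386902-0.241587i

Re=-0.3869 Im=-0.2416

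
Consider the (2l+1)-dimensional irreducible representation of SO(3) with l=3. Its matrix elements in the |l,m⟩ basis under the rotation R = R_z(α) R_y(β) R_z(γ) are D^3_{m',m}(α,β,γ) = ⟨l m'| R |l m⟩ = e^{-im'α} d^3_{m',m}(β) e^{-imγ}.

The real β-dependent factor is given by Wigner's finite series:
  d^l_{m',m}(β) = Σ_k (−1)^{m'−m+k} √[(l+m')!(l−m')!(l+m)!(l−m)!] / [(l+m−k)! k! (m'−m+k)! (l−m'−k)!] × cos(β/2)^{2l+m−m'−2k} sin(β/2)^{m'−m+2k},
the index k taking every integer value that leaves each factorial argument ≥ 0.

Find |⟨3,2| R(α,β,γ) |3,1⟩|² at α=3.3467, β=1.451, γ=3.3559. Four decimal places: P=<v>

First d^3_{2,1}(β=1.451), then the phase factors e^{-i(2)α} and e^{-i(1)γ}:
With c≡cos(β/2)=0.748168 and s≡sin(β/2)=0.663510, N=[120·1·24·2]^{1/2}=75.894664
k∈{0,1} keeps every argument non-negative
  k=0: (−1)^1·75.8947/(24)·0.7482^5·0.6635^1 = -0.491861
  k=1: (−1)^2·75.8947/(12)·0.7482^3·0.6635^3 = +0.773693
d^3_{2,1}(1.451) = -0.491861 +0.773693 = +0.281832
|D^3_{2,1}|² = |d^3_{2,1}(β)|² = (+0.281832)² = 0.079429 (the z-rotation phases have unit modulus)

P=0.0794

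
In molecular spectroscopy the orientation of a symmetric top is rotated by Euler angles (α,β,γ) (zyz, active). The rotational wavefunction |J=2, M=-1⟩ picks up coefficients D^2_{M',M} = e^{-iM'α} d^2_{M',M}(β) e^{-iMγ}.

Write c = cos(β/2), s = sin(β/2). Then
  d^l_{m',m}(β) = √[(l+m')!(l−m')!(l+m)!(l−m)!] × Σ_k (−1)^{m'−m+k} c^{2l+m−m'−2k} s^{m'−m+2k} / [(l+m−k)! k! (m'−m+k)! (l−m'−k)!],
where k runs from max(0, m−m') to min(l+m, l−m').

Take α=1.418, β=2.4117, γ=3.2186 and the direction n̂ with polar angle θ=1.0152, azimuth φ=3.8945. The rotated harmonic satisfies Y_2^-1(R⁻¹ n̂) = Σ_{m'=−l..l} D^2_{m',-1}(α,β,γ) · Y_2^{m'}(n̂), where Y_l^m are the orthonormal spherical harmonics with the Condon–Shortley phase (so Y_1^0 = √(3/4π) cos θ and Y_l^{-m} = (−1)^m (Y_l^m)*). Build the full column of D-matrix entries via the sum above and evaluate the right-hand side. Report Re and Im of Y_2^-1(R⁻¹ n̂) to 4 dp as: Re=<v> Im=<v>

Need the full column D^2_{m',-1} for m'=−2..2 at α=1.418, β=2.4117, γ=3.2186.
cos(β/2)=0.356899, sin(β/2)=0.934143
d^2_{-2,-1}: single k=1 term ⇒ +0.084934;  D = +0.082724-0.019246i
d^2_{-1,-1}: k∈[0..1] ⇒ +0.016225 -0.333456 = -0.317231;  D = +0.024020+0.316321i
d^2_{0,-1}: k∈[0..1] ⇒ -0.104022 +0.712625 = +0.608603;  D = -0.606799-0.046821i
d^2_{1,-1}: k∈[0..1] ⇒ +0.333456 -0.761471 = -0.428015;  D = +0.097496-0.416763i
d^2_{2,-1}: single k=0 term ⇒ -0.581856;  D = -0.539786-0.217226i
Y_2^{m'}(θ=1.0152,φ=3.8945) and Σ D·Y over m':
  (+0.0827-0.0192i)·(+0.0181-0.2782i)  (+0.0240+0.3163i)·(-0.2526+0.2367i)  (-0.6068-0.0468i)·(-0.0522+0.0000i)  (+0.0975-0.4168i)·(+0.2526+0.2367i)  (-0.5398-0.2172i)·(+0.0181+0.2782i)
Y_2^-1(R⁻¹ n̂) = +0.120797-0.331460i

Re=0.1208 Im=-0.3315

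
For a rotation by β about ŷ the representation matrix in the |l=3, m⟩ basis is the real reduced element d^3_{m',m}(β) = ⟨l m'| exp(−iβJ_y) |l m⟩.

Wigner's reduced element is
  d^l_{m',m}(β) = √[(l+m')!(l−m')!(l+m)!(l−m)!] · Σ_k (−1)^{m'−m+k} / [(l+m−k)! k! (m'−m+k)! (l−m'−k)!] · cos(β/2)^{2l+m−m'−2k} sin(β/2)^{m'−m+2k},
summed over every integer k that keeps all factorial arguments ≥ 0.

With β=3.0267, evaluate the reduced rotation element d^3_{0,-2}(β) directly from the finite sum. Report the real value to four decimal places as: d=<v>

d^3_{0,-2}(β=3.0267) via Wigner's sum:
Half-angle: c=0.057415, s=0.998350. N=√(6·6·1·120)=65.726707
k: max(0,(-2)−(0))=0 … min(3+(-2),3−(0))=1
  k=0: (−1)^2·65.7267/(12)·0.0574^4·0.9984^2 = +0.000059
  k=1: (−1)^3·65.7267/(12)·0.0574^2·0.9984^4 = -0.017937
d^3_{0,-2}(3.0267) = +0.000059 -0.017937 = -0.017877

d=-0.0179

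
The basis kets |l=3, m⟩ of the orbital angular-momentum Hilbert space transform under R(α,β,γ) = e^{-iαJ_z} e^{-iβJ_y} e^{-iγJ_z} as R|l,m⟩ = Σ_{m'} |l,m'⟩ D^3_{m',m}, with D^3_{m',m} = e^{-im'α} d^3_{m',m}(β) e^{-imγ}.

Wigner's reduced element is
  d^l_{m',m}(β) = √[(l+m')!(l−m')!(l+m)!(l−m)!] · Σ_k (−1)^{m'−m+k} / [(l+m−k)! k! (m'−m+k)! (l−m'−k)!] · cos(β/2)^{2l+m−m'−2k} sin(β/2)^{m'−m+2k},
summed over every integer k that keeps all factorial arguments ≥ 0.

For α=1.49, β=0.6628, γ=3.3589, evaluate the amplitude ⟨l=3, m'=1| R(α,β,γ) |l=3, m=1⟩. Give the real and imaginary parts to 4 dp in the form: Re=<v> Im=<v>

Split into d^3_{1,1}(β=0.6628) × two z-phases.
With c≡cos(β/2)=0.945588 and s≡sin(β/2)=0.325367, N=[24·2·24·2]^{1/2}=48.000000
k: max(0,(1)−(1))=0 … min(3+(1),3−(1))=2
  k=0: (−1)^0·48.0000/(48)·0.9456^6·0.3254^0 = +0.714844
  k=1: (−1)^1·48.0000/(6)·0.9456^4·0.3254^2 = -0.677088
  k=2: (−1)^2·48.0000/(8)·0.9456^2·0.3254^4 = +0.060124
d^3_{1,1}(0.6628) = +0.714844 -0.677088 +0.060124 = +0.097880
Attach z-rotation phases: D = e^{-i(1)(1.49)}·(+0.097880)·e^{-i(1)(3.3589)} = +0.013320+0.096970i

Re=0.0133 Im=0.0970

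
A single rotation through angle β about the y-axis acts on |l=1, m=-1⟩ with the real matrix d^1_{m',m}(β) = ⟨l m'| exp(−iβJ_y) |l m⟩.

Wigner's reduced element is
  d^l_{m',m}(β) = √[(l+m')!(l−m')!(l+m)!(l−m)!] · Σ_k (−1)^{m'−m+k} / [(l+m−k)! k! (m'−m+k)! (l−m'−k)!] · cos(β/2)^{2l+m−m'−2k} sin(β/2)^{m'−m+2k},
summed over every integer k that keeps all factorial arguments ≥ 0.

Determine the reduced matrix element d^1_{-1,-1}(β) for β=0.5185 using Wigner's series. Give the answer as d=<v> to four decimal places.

d=0.9343

d^1_{-1,-1}(β=0.5185) via Wigner's sum:
Half-angle: c=0.966583, s=0.256356. N=√(1·2·1·2)=2.000000
k: max(0,(-1)−(-1))=0 … min(1+(-1),1−(-1))=0
  k=0: (−1)^0·2.0000/(2)·0.9666^2·0.2564^0 = +0.934282
d^1_{-1,-1}(0.5185) = +0.934282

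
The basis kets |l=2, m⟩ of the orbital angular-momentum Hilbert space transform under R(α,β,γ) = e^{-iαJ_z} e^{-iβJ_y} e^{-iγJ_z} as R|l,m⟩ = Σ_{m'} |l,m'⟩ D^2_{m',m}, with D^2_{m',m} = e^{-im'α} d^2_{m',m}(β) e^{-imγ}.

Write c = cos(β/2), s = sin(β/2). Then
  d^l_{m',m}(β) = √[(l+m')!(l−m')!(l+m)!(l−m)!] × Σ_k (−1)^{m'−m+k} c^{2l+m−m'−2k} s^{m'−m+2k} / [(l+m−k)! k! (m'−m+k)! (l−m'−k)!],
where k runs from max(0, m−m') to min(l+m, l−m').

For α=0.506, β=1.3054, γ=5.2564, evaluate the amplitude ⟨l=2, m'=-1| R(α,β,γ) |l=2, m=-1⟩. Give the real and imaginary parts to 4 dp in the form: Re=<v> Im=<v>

Re=-0.2603 Im=0.1493

Split into d^2_{-1,-1}(β=1.3054) × two z-phases.
c=cos(1.3054/2)=0.794447, s=sin(1.3054/2)=0.607334; N=√[1·6·1·6]=6.000000
k: max(0,(-1)−(-1))=0 … min(2+(-1),2−(-1))=1
  k=0: (−1)^0·6.0000/(6)·0.7944^4·0.6073^0 = +0.398345
  k=1: (−1)^1·6.0000/(2)·0.7944^2·0.6073^2 = -0.698402
d^2_{-1,-1}(1.3054) = +0.398345 -0.698402 = -0.300057
D = (+0.874690+0.484682i)·(-0.300057)·(+0.517572-0.855640i) = -0.260278+0.149297i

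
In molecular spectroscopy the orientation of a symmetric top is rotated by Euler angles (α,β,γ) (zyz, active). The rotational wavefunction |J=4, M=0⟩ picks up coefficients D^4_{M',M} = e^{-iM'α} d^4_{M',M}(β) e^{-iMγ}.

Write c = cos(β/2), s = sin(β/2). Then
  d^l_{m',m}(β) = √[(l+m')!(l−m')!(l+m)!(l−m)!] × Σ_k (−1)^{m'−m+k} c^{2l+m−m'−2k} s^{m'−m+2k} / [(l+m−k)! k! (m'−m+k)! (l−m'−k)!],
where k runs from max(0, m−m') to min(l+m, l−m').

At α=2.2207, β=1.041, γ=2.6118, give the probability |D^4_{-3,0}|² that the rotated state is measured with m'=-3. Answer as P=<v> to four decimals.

P=0.2306

D^4_{-3,0}(2.2207,1.041,2.6118) = e^{-i·-3·2.2207}·d^4_{-3,0}(1.041)·e^{-i·0·2.6118}. Compute d first:
Half-angle: c=0.867571, s=0.497314. N=√(1·5040·24·24)=1703.830978
The bounds max(0,m−m')=3 and min(l+m,l−m')=4 give 2 terms
  k=3: (−1)^0·1703.8310/(144)·0.8676^5·0.4973^3 = +0.715287
  k=4: (−1)^1·1703.8310/(144)·0.8676^3·0.4973^5 = -0.235035
d^4_{-3,0}(1.041) = +0.715287 -0.235035 = +0.480252
|D^4_{-3,0}|² = |d^4_{-3,0}(β)|² = (+0.480252)² = 0.230642 (the z-rotation phases have unit modulus)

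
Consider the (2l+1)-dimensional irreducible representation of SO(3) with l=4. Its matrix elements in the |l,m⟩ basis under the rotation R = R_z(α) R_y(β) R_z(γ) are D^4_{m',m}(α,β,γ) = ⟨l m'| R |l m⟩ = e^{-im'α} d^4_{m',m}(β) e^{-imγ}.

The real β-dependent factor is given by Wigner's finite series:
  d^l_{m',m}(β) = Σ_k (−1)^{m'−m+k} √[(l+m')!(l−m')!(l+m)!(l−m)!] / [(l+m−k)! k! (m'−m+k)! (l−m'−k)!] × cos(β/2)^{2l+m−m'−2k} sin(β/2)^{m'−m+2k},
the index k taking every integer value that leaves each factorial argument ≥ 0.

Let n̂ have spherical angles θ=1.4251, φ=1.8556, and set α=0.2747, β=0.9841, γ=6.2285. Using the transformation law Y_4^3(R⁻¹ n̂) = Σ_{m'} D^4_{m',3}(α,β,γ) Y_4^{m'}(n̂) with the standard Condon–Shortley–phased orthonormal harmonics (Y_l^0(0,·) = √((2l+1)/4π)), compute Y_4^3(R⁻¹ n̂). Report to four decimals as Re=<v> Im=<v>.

Need the full column D^4_{m',3} for m'=−4..4 at α=0.2747, β=0.9841, γ=6.2285.
cos(β/2)=0.881366, sin(β/2)=0.472434
d^4_{-4,3}: single k=7 term ⇒ +0.013094;  D = +0.003969+0.012478i
d^4_{-3,3}: k∈[6..7] ⇒ +0.060458 -0.002482 = +0.057977;  D = +0.031901+0.048411i
d^4_{-2,3}: k∈[5..6] ⇒ +0.180867 -0.017322 = +0.163544;  D = +0.123657+0.107032i
d^4_{-1,3}: k∈[4..5] ⇒ +0.397656 -0.068553 = +0.329103;  D = +0.297931+0.139807i
d^4_{0,3}: k∈[3..4] ⇒ +0.663542 -0.190650 = +0.472892;  D = +0.466542+0.077233i
d^4_{1,3}: k∈[2..3] ⇒ +0.830406 -0.397656 = +0.432749;  D = +0.430103-0.047784i
d^4_{2,3}: k∈[1..2] ⇒ +0.730297 -0.629491 = +0.100806;  D = +0.093414-0.037891i
d^4_{3,3}: k∈[0..1] ⇒ +0.364126 -0.732349 = -0.368224;  D = -0.290884+0.225777i
d^4_{4,3}: single k=0 term ⇒ -0.552053;  D = -0.327933+0.444097i
Y_4^{m'}(θ=1.4251,φ=1.8556) and Σ D·Y over m':
  (+0.0040+0.0125i)·(+0.1774-0.3852i)  (+0.0319+0.0484i)·(+0.1327+0.1156i)  (+0.1237+0.1070i)·(+0.2351-0.1505i)  (+0.2979+0.1398i)·(+0.0545+0.1860i)  (+0.4665+0.0772i)·(+0.2521+0.0000i)  (+0.4301-0.0478i)·(-0.0545+0.1860i)  (+0.0934-0.0379i)·(+0.2351+0.1505i)  (-0.2909+0.2258i)·(-0.1327+0.1156i)  (-0.3279+0.4441i)·(+0.1774+0.3852i)
Y_4^3(R⁻¹ n̂) = -0.046418+0.076500i

Re=-0.0464 Im=0.0765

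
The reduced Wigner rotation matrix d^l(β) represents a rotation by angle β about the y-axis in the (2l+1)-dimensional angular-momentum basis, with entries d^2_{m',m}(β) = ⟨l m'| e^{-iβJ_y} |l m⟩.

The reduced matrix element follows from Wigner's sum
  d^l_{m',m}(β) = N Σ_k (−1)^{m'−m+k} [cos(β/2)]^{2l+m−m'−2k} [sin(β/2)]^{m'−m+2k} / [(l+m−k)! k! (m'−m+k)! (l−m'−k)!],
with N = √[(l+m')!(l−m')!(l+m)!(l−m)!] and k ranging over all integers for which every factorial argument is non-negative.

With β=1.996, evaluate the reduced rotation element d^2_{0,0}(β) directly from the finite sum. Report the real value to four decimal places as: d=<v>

d^2_{0,0}(β=1.996) via Wigner's sum:
c=cos(1.996/2)=0.541984, s=sin(1.996/2)=0.840389; N=√[2·2·2·2]=4.000000
k∈{0,1,2} keeps every argument non-negative
  k=0: (−1)^0·4.0000/(4)·0.5420^4·0.8404^0 = +0.086287
  k=1: (−1)^1·4.0000/(1)·0.5420^2·0.8404^2 = -0.829839
  k=2: (−1)^2·4.0000/(4)·0.5420^0·0.8404^4 = +0.498794
d^2_{0,0}(1.996) = +0.086287 -0.829839 +0.498794 = -0.244758

d=-0.2448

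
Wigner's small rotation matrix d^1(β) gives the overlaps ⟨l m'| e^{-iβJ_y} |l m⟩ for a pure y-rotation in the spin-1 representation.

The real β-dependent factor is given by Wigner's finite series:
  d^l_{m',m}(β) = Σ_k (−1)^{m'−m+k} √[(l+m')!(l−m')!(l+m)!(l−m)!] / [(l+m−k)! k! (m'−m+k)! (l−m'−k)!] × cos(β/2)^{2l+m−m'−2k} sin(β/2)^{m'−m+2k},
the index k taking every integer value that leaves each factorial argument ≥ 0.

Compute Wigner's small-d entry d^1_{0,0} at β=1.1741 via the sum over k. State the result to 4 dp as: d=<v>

d=0.3864

d^1_{0,0}(β=1.1741) via Wigner's sum:
c=cos(1.1741/2)=0.832578, s=sin(1.1741/2)=0.553907; N=√[1·1·1·1]=1.000000
k∈{0,1} keeps every argument non-negative
  k=0: (−1)^0·1.0000/(1)·0.8326^2·0.5539^0 = +0.693187
  k=1: (−1)^1·1.0000/(1)·0.8326^0·0.5539^2 = -0.306813
d^1_{0,0}(1.1741) = +0.693187 -0.306813 = +0.386373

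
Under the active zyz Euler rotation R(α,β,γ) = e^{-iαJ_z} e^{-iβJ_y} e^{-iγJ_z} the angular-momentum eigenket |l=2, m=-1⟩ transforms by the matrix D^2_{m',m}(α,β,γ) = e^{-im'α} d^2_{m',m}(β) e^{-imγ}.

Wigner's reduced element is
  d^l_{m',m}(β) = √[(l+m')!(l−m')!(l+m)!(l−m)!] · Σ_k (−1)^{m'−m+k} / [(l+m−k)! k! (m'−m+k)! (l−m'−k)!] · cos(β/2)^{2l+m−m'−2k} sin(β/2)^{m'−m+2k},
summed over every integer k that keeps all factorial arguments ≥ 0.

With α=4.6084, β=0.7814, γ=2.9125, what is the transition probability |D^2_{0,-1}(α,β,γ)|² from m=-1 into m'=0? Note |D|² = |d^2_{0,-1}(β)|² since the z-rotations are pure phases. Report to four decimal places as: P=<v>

P=0.3750

Split into d^2_{0,-1}(β=0.7814) × two z-phases.
With c≡cos(β/2)=0.924643 and s≡sin(β/2)=0.380836, N=[2·2·1·6]^{1/2}=4.898979
k∈{0,1} keeps every argument non-negative
  k=0: (−1)^1·4.8990/(2)·0.9246^3·0.3808^1 = -0.737454
  k=1: (−1)^2·4.8990/(2)·0.9246^1·0.3808^3 = +0.125102
d^2_{0,-1}(0.7814) = -0.737454 +0.125102 = -0.612353
|D^2_{0,-1}|² = |d^2_{0,-1}(β)|² = (-0.612353)² = 0.374976 (the z-rotation phases have unit modulus)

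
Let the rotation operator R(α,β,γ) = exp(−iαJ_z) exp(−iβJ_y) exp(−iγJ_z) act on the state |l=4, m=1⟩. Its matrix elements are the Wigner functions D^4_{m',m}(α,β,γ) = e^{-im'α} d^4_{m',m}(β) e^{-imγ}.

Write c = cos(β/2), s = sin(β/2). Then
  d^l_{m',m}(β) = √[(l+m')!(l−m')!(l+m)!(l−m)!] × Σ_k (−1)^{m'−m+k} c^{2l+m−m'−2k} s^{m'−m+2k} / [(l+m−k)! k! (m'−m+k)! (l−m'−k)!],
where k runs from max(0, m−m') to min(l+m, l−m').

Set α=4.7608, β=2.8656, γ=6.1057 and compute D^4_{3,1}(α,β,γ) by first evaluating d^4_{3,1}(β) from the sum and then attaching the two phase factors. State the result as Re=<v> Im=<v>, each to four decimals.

Split into d^4_{3,1}(β=2.8656) × two z-phases.
Half-angle: c=0.137559, s=0.990494. N=√(5040·1·120·6)=1904.940944
k: max(0,(1)−(3))=0 … min(4+(1),4−(3))=1
  k=0: (−1)^2·1904.9409/(240)·0.1376^6·0.9905^2 = +0.000053
  k=1: (−1)^3·1904.9409/(144)·0.1376^4·0.9905^4 = -0.004559
d^4_{3,1}(2.8656) = +0.000053 -0.004559 = -0.004506
Phases: e^{-i·(3)·4.7608}=-0.144723-0.989472i, e^{-i·(1)·6.1057}=+0.984291+0.176555i ⇒ D=-0.000145+0.004504i

Re=-0.0001 Im=0.0045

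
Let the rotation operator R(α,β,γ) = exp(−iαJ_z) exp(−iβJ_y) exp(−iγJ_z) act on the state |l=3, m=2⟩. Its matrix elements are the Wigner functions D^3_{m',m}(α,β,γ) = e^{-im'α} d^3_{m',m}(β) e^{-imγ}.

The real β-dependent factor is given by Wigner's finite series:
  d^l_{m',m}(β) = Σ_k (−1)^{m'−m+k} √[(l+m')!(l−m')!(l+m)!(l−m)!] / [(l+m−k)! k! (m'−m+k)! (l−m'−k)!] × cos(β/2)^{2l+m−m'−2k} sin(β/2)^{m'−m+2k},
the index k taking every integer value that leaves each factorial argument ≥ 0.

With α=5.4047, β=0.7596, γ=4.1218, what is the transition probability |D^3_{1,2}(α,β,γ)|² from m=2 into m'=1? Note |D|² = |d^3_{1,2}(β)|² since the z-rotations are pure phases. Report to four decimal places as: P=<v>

Split into d^3_{1,2}(β=0.7596) × two z-phases.
Half-angle: c=0.928739, s=0.370735. N=√(24·2·120·1)=75.894664
k: max(0,(2)−(1))=1 … min(3+(2),3−(1))=2
  k=1: (−1)^0·75.8947/(24)·0.9287^5·0.3707^1 = +0.810086
  k=2: (−1)^1·75.8947/(12)·0.9287^3·0.3707^3 = -0.258167
d^3_{1,2}(0.7596) = +0.810086 -0.258167 = +0.551919
|D^3_{1,2}|² = |d^3_{1,2}(β)|² = (+0.551919)² = 0.304615 (the z-rotation phases have unit modulus)

P=0.3046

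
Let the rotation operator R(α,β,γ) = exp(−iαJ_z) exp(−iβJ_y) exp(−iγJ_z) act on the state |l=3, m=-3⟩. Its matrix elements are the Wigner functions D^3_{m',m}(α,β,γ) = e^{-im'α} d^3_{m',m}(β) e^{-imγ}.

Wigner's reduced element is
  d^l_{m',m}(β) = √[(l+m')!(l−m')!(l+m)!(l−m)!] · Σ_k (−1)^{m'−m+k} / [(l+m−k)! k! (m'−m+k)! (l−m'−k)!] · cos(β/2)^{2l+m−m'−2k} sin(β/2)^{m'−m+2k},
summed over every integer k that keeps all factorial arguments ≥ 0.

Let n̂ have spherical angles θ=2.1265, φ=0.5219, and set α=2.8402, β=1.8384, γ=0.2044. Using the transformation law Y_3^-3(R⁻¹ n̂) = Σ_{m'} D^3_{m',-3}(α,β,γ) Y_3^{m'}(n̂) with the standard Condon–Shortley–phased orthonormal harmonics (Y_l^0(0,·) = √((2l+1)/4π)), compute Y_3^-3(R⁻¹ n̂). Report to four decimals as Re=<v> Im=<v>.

Need the full column D^3_{m',-3} for m'=−3..3 at α=2.8402, β=1.8384, γ=0.2044.
cos(β/2)=0.606456, sin(β/2)=0.795117
d^3_{-3,-3}: single k=0 term ⇒ +0.049751;  D = -0.047659+0.014273i
d^3_{-2,-3}: single k=0 term ⇒ -0.159773;  D = -0.159765-0.001664i
d^3_{-1,-3}: single k=0 term ⇒ +0.331212;  D = -0.315241-0.101609i
d^3_{0,-3}: single k=0 term ⇒ -0.501426;  D = -0.410071-0.288564i
d^3_{1,-3}: single k=0 term ⇒ +0.569336;  D = -0.347359-0.451093i
d^3_{2,-3}: single k=0 term ⇒ -0.472095;  D = -0.164012-0.442689i
d^3_{3,-3}: single k=0 term ⇒ +0.252688;  D = -0.013492-0.252328i
Y_3^{m'}(θ=2.1265,φ=0.5219) and Σ D·Y over m':
  (-0.0477+0.0143i)·(+0.0013-0.2558i)  (-0.1598-0.0017i)·(-0.1957+0.3363i)  (-0.3152-0.1016i)·(+0.0932-0.0536i)  (-0.4101-0.2886i)·(+0.3167+0.0000i)  (-0.3474-0.4511i)·(-0.0932-0.0536i)  (-0.1640-0.4427i)·(-0.1957-0.3363i)  (-0.0135-0.2523i)·(-0.0013-0.2558i)
Y_3^-3(R⁻¹ n̂) = -0.302374+0.081068i

Re=-0.3024 Im=0.0811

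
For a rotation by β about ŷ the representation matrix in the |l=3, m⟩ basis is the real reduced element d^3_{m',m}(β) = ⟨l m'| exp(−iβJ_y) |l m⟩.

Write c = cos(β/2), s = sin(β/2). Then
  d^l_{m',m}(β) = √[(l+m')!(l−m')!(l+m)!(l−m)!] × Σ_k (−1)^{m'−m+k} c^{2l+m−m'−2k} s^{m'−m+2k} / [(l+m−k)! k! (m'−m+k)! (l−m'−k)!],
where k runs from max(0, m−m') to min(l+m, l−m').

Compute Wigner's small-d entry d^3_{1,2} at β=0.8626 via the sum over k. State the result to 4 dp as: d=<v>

d^3_{1,2}(β=0.8626) via Wigner's sum:
With c≡cos(β/2)=0.908423 and s≡sin(β/2)=0.418052, N=[24·2·120·1]^{1/2}=75.894664
Admissible k: 1..2 (factorial args all ≥0)
  k=1: (−1)^0·75.8947/(24)·0.9084^5·0.4181^1 = +0.817845
  k=2: (−1)^1·75.8947/(12)·0.9084^3·0.4181^3 = -0.346406
d^3_{1,2}(0.8626) = +0.817845 -0.346406 = +0.471439

d=0.4714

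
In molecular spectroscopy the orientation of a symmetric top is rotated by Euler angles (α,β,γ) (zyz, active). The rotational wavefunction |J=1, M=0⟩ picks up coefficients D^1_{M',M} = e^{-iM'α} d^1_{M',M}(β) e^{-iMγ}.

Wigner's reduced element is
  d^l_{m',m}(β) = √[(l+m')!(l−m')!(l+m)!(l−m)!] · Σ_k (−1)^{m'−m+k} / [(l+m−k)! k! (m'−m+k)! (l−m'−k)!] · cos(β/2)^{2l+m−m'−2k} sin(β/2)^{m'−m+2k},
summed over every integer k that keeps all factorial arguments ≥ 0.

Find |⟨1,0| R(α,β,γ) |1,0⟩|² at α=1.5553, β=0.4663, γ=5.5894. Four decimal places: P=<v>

P=0.7979

First d^1_{0,0}(β=0.4663), then the phase factors e^{-i(0)α} and e^{-i(0)γ}:
With c≡cos(β/2)=0.972943 and s≡sin(β/2)=0.231043, N=[1·1·1·1]^{1/2}=1.000000
Admissible k: 0..1 (factorial args all ≥0)
  k=0: (−1)^0·1.0000/(1)·0.9729^2·0.2310^0 = +0.946619
  k=1: (−1)^1·1.0000/(1)·0.9729^0·0.2310^2 = -0.053381
d^1_{0,0}(0.4663) = +0.946619 -0.053381 = +0.893238
|D^1_{0,0}|² = |d^1_{0,0}(β)|² = (+0.893238)² = 0.797874 (the z-rotation phases have unit modulus)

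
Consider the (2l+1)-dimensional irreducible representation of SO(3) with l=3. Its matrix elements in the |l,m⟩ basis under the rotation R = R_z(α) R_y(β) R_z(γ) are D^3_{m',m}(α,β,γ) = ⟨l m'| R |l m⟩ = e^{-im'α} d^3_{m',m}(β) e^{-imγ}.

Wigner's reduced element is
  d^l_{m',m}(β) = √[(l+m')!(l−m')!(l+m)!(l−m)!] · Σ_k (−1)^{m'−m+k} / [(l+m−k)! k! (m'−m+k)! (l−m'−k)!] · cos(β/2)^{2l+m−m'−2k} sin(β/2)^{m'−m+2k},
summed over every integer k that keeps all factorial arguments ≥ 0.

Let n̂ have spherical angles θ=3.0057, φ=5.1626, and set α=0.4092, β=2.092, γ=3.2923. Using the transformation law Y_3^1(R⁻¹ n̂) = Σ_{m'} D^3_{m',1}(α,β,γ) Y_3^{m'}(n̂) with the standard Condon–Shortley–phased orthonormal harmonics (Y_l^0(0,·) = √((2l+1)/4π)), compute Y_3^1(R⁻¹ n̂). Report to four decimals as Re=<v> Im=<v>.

Need the full column D^3_{m',1} for m'=−3..3 at α=0.4092, β=2.092, γ=3.2923.
cos(β/2)=0.501037, sin(β/2)=0.865426
d^3_{-3,1}: single k=4 term ⇒ +0.545387;  D = -0.258550-0.480207i
d^3_{-2,1}: k∈[3..4] ⇒ +0.515619 -0.769165 = -0.253546;  D = +0.199098+0.156990i
d^3_{-1,1}: k∈[2..4] ⇒ +0.283198 -1.126546 +0.420126 = -0.423222;  D = +0.409161+0.108186i
d^3_{0,1}: k∈[1..3] ⇒ +0.094660 -0.847248 +0.842578 = +0.089990;  D = -0.088970+0.013511i
d^3_{1,1}: k∈[0..2] ⇒ +0.015820 -0.377597 +0.844909 = +0.483133;  D = -0.409361+0.256596i
d^3_{2,1}: k∈[0..1] ⇒ -0.086413 +0.515619 = +0.429206;  D = -0.242946+0.353829i
d^3_{3,1}: single k=0 term ⇒ +0.182803;  D = -0.034971+0.179427i
Y_3^{m'}(θ=3.0057,φ=5.1626) and Σ D·Y over m':
  (-0.2585-0.4802i)·(-0.0010-0.0002i)  (+0.1991+0.1570i)·(+0.0115-0.0146i)  (+0.4092+0.1082i)·(+0.0745+0.1541i)  (-0.0890+0.0135i)·(-0.7055+0.0000i)  (-0.4094+0.2566i)·(-0.0745+0.1541i)  (-0.2429+0.3538i)·(+0.0115+0.0146i)  (-0.0350+0.1794i)·(+0.0010-0.0002i)
Y_3^1(R⁻¹ n̂) = +0.064306-0.020419i

Re=0.0643 Im=-0.0204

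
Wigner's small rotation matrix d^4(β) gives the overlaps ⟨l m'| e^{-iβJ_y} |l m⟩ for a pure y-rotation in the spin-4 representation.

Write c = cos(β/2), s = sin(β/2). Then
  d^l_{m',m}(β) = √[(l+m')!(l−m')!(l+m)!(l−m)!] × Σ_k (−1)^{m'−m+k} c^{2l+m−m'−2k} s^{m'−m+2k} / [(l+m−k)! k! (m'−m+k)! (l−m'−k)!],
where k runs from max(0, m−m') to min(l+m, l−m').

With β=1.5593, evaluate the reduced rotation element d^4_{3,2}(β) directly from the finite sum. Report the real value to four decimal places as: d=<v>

d^4_{3,2}(β=1.5593) via Wigner's sum:
Half-angle: c=0.711160, s=0.703031. N=√(5040·1·720·2)=2693.993318
k: max(0,(2)−(3))=0 … min(4+(2),4−(3))=1
  k=0: (−1)^1·2693.9933/(720)·0.7112^7·0.7030^1 = -0.241996
  k=1: (−1)^2·2693.9933/(240)·0.7112^5·0.7030^3 = +0.709485
d^4_{3,2}(1.5593) = -0.241996 +0.709485 = +0.467489

d=0.4675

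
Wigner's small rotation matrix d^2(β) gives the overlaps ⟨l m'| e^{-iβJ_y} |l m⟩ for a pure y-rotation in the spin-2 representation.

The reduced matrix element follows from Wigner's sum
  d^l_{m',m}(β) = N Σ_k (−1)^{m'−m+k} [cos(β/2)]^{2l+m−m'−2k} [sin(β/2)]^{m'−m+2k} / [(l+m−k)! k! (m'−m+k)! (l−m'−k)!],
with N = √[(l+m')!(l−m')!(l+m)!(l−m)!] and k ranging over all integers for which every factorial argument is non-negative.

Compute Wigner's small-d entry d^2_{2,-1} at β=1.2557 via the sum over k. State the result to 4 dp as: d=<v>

d=-0.3281

d^2_{2,-1}(β=1.2557) via Wigner's sum:
With c≡cos(β/2)=0.809292 and s≡sin(β/2)=0.587406, N=[24·1·1·6]^{1/2}=12.000000
k: max(0,(-1)−(2))=0 … min(2+(-1),2−(2))=0
  k=0: (−1)^3·12.0000/(6)·0.8093^1·0.5874^3 = -0.328058
d^2_{2,-1}(1.2557) = -0.328058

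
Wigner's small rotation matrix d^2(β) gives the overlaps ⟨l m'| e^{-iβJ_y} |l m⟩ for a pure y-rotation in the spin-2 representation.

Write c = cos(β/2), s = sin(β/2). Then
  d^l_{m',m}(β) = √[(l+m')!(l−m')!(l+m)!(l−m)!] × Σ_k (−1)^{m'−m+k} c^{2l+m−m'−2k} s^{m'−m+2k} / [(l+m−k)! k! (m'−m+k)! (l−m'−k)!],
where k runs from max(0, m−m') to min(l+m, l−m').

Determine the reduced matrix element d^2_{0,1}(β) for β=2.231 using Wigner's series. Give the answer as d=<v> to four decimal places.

d=-0.5933

d^2_{0,1}(β=2.231) via Wigner's sum:
With c≡cos(β/2)=0.439728 and s≡sin(β/2)=0.898131, N=[2·2·6·1]^{1/2}=4.898979
The bounds max(0,m−m')=1 and min(l+m,l−m')=2 give 2 terms
  k=1: (−1)^0·4.8990/(2)·0.4397^3·0.8981^1 = +0.187055
  k=2: (−1)^1·4.8990/(2)·0.4397^1·0.8981^3 = -0.780331
d^2_{0,1}(2.231) = +0.187055 -0.780331 = -0.593276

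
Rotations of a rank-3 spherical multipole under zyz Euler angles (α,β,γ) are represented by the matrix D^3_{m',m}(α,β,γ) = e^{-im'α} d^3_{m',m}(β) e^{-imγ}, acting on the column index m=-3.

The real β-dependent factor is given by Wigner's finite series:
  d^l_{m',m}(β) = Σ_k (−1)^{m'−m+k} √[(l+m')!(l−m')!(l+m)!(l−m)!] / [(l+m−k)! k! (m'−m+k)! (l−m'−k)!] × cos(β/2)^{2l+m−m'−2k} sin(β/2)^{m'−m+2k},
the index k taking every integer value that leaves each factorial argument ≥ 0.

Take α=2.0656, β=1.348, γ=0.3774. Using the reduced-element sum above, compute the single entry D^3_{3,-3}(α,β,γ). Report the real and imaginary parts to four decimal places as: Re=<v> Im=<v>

Re=0.0204 Im=0.0555

D^3_{3,-3}(2.0656,1.348,0.3774) = e^{-i·3·2.0656}·d^3_{3,-3}(1.348)·e^{-i·-3·0.3774}. Compute d first:
Half-angle: c=0.781331, s=0.624116. N=√(720·1·1·720)=720.000000
The bounds max(0,m−m')=0 and min(l+m,l−m')=0 give 1 term
  k=0: (−1)^6·720.0000/(720)·0.7813^0·0.6241^6 = +0.059101
d^3_{3,-3}(1.348) = +0.059101
Attach z-rotation phases: D = e^{-i(3)(2.0656)}·(+0.059101)·e^{-i(-3)(0.3774)} = +0.020388+0.055473i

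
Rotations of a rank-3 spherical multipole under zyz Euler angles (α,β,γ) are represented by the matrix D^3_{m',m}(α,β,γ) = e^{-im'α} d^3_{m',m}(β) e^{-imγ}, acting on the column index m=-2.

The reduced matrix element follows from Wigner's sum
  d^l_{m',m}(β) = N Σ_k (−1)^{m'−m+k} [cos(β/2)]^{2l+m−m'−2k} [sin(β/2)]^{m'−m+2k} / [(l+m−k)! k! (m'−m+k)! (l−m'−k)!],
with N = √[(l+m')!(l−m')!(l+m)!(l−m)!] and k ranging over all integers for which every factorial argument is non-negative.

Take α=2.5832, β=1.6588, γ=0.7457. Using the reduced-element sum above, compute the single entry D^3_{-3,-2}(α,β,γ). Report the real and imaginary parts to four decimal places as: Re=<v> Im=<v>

First d^3_{-3,-2}(β=1.6588), then the phase factors e^{-i(-3)α} and e^{-i(-2)γ}:
Half-angle: c=0.675318, s=0.737526. N=√(1·720·1·120)=293.938769
The bounds max(0,m−m')=1 and min(l+m,l−m')=1 give 1 term
  k=1: (−1)^0·293.9388/(120)·0.6753^5·0.7375^1 = +0.253744
d^3_{-3,-2}(1.6588) = +0.253744
D = (+0.104192+0.994557i)·(+0.253744)·(+0.079313+0.996850i) = -0.249471+0.046371i

Re=-0.2495 Im=0.0464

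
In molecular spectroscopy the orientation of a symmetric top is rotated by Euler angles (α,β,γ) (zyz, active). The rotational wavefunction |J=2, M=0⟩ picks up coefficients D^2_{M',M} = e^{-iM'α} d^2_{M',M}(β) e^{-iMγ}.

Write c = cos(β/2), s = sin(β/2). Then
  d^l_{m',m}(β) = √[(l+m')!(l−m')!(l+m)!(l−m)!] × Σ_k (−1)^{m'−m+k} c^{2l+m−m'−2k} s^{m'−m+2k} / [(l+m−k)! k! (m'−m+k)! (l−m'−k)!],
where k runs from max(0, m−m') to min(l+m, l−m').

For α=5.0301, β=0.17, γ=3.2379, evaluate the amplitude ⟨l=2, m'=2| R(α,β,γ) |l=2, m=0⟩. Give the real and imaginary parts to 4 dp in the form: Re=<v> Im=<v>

First d^2_{2,0}(β=0.17), then the phase factors e^{-i(2)α} and e^{-i(0)γ}:
Half-angle: c=0.996390, s=0.084898. N=√(24·1·2·2)=9.797959
k: max(0,(0)−(2))=0 … min(2+(0),2−(2))=0
  k=0: (−1)^2·9.7980/(4)·0.9964^2·0.0849^2 = +0.017528
d^2_{2,0}(0.17) = +0.017528
Phases: e^{-i·(2)·5.0301}=-0.804821+0.593517i, e^{-i·(0)·3.2379}=+1.000000+0.000000i ⇒ D=-0.014107+0.010403i

Re=-0.0141 Im=0.0104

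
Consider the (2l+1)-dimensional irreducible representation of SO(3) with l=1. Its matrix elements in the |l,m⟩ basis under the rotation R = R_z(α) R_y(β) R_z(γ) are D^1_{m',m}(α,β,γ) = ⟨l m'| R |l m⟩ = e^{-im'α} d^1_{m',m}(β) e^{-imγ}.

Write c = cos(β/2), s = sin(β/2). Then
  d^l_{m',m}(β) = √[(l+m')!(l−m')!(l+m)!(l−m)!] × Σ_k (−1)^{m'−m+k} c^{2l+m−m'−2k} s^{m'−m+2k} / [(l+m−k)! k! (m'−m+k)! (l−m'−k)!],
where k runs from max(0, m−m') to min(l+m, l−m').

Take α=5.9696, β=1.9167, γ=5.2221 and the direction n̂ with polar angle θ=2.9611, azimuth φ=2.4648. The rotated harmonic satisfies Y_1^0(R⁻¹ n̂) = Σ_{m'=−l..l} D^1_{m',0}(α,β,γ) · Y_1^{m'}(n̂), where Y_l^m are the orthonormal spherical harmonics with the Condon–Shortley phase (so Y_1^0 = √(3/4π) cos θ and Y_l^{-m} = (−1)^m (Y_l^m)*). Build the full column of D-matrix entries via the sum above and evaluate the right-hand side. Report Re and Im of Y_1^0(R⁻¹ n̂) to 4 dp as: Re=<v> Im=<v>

Re=0.0858 Im=0.0000

Need the full column D^1_{m',0} for m'=−1..1 at α=5.9696, β=1.9167, γ=5.2221.
cos(β/2)=0.574871, sin(β/2)=0.818244
d^1_{-1,0}: single k=1 term ⇒ +0.665224;  D = +0.632784-0.205203i
d^1_{0,0}: k∈[0..1] ⇒ +0.330477 -0.669523 = -0.339047;  D = -0.339047+0.000000i
d^1_{1,0}: single k=0 term ⇒ -0.665224;  D = -0.632784-0.205203i
Y_1^{m'}(θ=2.9611,φ=2.4648) and Σ D·Y over m':
  (+0.6328-0.2052i)·(-0.0484-0.0388i)  (-0.3390+0.0000i)·(-0.4807+0.0000i)  (-0.6328-0.2052i)·(+0.0484-0.0388i)
Y_1^0(R⁻¹ n̂) = +0.085835+0.000000i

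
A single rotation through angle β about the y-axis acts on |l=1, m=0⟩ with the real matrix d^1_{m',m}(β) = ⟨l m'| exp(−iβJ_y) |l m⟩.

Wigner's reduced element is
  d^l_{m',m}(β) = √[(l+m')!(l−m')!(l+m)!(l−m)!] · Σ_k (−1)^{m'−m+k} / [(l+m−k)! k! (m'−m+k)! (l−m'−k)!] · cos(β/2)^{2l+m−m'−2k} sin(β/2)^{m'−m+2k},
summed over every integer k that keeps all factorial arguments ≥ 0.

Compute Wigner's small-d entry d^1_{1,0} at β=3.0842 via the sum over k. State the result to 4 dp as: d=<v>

d=-0.0406

d^1_{1,0}(β=3.0842) via Wigner's sum:
Half-angle: c=0.028692, s=0.999588. N=√(2·1·1·1)=1.414214
The bounds max(0,m−m')=0 and min(l+m,l−m')=0 give 1 term
  k=0: (−1)^1·1.4142/(1)·0.0287^1·0.9996^1 = -0.040560
d^1_{1,0}(3.0842) = -0.040560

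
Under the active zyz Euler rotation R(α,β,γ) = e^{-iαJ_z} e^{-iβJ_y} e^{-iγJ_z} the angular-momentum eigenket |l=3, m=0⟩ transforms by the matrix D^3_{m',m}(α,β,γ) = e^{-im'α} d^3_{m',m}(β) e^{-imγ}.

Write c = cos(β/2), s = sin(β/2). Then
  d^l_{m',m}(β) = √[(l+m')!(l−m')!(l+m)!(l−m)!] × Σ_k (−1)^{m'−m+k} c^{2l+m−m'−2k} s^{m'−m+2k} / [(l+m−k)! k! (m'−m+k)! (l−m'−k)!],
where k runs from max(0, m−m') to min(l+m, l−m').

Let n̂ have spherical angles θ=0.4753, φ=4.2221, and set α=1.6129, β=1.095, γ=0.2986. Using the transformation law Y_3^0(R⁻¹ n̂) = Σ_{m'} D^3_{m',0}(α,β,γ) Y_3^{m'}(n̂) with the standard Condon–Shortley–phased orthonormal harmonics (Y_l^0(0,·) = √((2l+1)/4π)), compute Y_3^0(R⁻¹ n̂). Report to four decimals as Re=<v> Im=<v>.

Need the full column D^3_{m',0} for m'=−3..3 at α=1.6129, β=1.095, γ=0.2986.
cos(β/2)=0.853829, sin(β/2)=0.520554
d^3_{-3,0}: single k=3 term ⇒ +0.392668;  D = +0.049466-0.389539i
d^3_{-2,0}: k∈[2..3] ⇒ +0.788815 -0.293201 = +0.495614;  D = -0.493858-0.041685i
d^3_{-1,0}: k∈[1..3] ⇒ +0.818295 -0.912477 +0.113055 = +0.018874;  D = -0.000794+0.018857i
d^3_{0,0}: k∈[0..3] ⇒ +0.387458 -1.296156 +0.481779 -0.019897 = -0.446817;  D = -0.446817+0.000000i
d^3_{1,0}: k∈[0..2] ⇒ -0.818295 +0.912477 -0.113055 = -0.018874;  D = +0.000794+0.018857i
d^3_{2,0}: k∈[0..1] ⇒ +0.788815 -0.293201 = +0.495614;  D = -0.493858+0.041685i
d^3_{3,0}: single k=0 term ⇒ -0.392668;  D = -0.049466-0.389539i
Y_3^{m'}(θ=0.4753,φ=4.2221) and Σ D·Y over m':
  (+0.0495-0.3895i)·(+0.0398-0.0040i)  (-0.4939-0.0417i)·(-0.1059-0.1581i)  (-0.0008+0.0189i)·(-0.2056+0.3853i)  (-0.4468+0.0000i)·(+0.3162+0.0000i)  (+0.0008+0.0189i)·(+0.2056+0.3853i)  (-0.4939+0.0417i)·(-0.1059+0.1581i)  (-0.0495-0.3895i)·(-0.0398-0.0040i)
Y_3^0(R⁻¹ n̂) = -0.063243-0.000000i

Re=-0.0632 Im=0.0000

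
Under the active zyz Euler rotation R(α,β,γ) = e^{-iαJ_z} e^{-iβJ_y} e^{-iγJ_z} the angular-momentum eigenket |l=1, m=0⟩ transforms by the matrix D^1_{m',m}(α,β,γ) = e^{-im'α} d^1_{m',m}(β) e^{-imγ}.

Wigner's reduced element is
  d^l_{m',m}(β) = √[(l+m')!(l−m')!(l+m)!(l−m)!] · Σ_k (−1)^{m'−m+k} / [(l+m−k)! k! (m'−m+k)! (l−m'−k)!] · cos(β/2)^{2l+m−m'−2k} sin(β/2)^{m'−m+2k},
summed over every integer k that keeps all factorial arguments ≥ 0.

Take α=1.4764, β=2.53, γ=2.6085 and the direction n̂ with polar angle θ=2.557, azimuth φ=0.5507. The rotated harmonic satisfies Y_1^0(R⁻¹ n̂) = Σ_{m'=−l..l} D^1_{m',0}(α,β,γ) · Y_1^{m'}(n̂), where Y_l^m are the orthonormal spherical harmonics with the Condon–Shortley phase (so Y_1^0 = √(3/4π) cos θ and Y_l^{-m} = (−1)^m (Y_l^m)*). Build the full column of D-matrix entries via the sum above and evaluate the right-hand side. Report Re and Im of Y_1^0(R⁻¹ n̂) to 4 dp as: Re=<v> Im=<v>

Re=0.4267 Im=0.0000

Need the full column D^1_{m',0} for m'=−1..1 at α=1.4764, β=2.53, γ=2.6085.
cos(β/2)=0.301053, sin(β/2)=0.953608
d^1_{-1,0}: single k=1 term ⇒ +0.406001;  D = +0.038268+0.404193i
d^1_{0,0}: k∈[0..1] ⇒ +0.090633 -0.909367 = -0.818735;  D = -0.818735+0.000000i
d^1_{1,0}: single k=0 term ⇒ -0.406001;  D = -0.038268+0.404193i
Y_1^{m'}(θ=2.557,φ=0.5507) and Σ D·Y over m':
  (+0.0383+0.4042i)·(+0.1625-0.0998i)  (-0.8187+0.0000i)·(-0.4075+0.0000i)  (-0.0383+0.4042i)·(-0.1625-0.0998i)
Y_1^0(R⁻¹ n̂) = +0.426694+0.000000i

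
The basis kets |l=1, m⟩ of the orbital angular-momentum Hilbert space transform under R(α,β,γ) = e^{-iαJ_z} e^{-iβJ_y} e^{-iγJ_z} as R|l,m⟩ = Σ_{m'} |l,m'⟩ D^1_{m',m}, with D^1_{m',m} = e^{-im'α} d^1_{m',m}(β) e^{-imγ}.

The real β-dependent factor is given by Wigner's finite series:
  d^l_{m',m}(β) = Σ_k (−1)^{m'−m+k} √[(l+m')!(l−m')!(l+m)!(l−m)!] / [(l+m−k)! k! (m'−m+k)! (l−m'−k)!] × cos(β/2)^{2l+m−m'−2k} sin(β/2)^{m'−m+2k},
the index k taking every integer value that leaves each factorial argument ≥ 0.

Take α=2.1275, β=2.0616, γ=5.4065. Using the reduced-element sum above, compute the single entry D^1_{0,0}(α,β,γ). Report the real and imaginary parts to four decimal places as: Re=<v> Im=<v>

Re=-0.4713 Im=0.0000

First d^1_{0,0}(β=2.0616), then the phase factors e^{-i(0)α} and e^{-i(0)γ}:
With c≡cos(β/2)=0.514133 and s≡sin(β/2)=0.857711, N=[1·1·1·1]^{1/2}=1.000000
k∈{0,1} keeps every argument non-negative
  k=0: (−1)^0·1.0000/(1)·0.5141^2·0.8577^0 = +0.264333
  k=1: (−1)^1·1.0000/(1)·0.5141^0·0.8577^2 = -0.735667
d^1_{0,0}(2.0616) = +0.264333 -0.735667 = -0.471335
Phases: e^{-i·(0)·2.1275}=+1.000000+0.000000i, e^{-i·(0)·5.4065}=+1.000000+0.000000i ⇒ D=-0.471335+0.000000i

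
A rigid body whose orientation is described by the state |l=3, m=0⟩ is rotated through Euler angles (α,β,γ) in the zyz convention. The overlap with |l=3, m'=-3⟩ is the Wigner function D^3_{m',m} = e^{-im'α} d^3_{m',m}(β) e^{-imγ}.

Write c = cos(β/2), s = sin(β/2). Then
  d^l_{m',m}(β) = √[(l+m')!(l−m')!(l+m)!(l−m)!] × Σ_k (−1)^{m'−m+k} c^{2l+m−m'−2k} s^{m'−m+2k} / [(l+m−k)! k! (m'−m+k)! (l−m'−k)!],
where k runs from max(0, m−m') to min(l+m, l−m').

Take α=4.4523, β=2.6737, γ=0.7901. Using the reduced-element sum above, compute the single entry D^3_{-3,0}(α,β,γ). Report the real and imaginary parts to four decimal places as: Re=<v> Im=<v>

Re=0.0361 Im=0.0364

First d^3_{-3,0}(β=2.6737), then the phase factors e^{-i(-3)α} and e^{-i(0)γ}:
Half-angle: c=0.231818, s=0.972759. N=√(1·720·6·6)=160.996894
k: max(0,(0)−(-3))=3 … min(3+(0),3−(-3))=3
  k=3: (−1)^0·160.9969/(36)·0.2318^3·0.9728^3 = +0.051283
d^3_{-3,0}(2.6737) = +0.051283
Attach z-rotation phases: D = e^{-i(-3)(4.4523)}·(+0.051283)·e^{-i(0)(0.7901)} = +0.036076+0.036448i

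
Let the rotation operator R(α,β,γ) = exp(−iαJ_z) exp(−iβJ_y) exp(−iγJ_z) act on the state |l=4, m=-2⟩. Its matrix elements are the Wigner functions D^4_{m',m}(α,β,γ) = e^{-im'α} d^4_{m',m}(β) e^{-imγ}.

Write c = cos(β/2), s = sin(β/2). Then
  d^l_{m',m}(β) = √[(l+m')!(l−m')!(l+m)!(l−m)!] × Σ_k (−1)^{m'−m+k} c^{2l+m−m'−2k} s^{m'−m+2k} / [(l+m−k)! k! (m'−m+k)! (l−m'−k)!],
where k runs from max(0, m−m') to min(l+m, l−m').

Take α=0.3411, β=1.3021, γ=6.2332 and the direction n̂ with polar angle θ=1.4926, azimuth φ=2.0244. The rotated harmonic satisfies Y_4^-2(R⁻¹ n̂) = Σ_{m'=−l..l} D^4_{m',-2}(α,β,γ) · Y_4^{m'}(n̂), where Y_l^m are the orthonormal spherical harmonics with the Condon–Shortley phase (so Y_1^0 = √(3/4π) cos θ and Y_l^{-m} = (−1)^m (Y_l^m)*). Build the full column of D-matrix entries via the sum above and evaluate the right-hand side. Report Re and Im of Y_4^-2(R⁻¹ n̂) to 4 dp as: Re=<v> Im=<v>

Need the full column D^4_{m',-2} for m'=−4..4 at α=0.3411, β=1.3021, γ=6.2332.
cos(β/2)=0.795448, sin(β/2)=0.606022
d^4_{-4,-2}: single k=2 term ⇒ +0.492296;  D = +0.148475+0.469372i
d^4_{-3,-2}: k∈[1..2] ⇒ +0.456914 -0.795626 = -0.338712;  D = -0.204300-0.270162i
d^4_{-2,-2}: k∈[0..2] ⇒ +0.160285 -1.116422 +0.810012 = -0.146124;  D = -0.122049-0.080352i
d^4_{-1,-2}: k∈[0..2] ⇒ -0.518092 +1.503592 -0.581825 = +0.403676;  D = +0.391997+0.096398i
d^4_{0,-2}: k∈[0..2] ⇒ +0.882609 -1.366125 +0.297355 = -0.186161;  D = -0.185231+0.018580i
d^4_{1,-2}: k∈[0..2] ⇒ -1.002395 +0.872737 -0.101313 = -0.230971;  D = -0.208866+0.098603i
d^4_{2,-2}: k∈[0..2] ⇒ +0.810012 -0.376127 +0.018193 = +0.452078;  D = +0.320698-0.318634i
d^4_{3,-2}: k∈[0..1] ⇒ -0.461809 +0.089350 = -0.372459;  D = -0.161176+0.335779i
d^4_{4,-2}: single k=0 term ⇒ +0.165857;  D = +0.017618-0.164918i
Y_4^{m'}(θ=1.4926,φ=2.0244) and Σ D·Y over m':
  (+0.1485+0.4694i)·(-0.1054-0.4242i)  (-0.2043-0.2702i)·(+0.0948+0.0202i)  (-0.1220-0.0804i)·(+0.1960-0.2507i)  (+0.3920+0.0964i)·(+0.0477+0.0979i)  (-0.1852+0.0186i)·(+0.2981+0.0000i)  (-0.2089+0.0986i)·(-0.0477+0.0979i)  (+0.3207-0.3186i)·(+0.1960+0.2507i)  (-0.1612+0.3358i)·(-0.0948+0.0202i)  (+0.0176-0.1649i)·(-0.1054+0.4242i)
Y_4^-2(R⁻¹ n̂) = +0.299224-0.096252i

Re=0.2992 Im=-0.0963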